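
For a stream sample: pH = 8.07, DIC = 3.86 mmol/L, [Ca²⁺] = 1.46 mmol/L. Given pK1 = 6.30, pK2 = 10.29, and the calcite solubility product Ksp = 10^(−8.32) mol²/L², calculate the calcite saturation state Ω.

α₂ = 1 / (1 + [H⁺]/K2 + [H⁺]²/(K1K2)) = 1 / (1 + 10^+2.22 + 10^+0.45)
   = 1 / (1 + 165.96 + 2.8184) = 1/169.78 = 0.005890
[CO3²⁻] = α₂ × DIC = 0.005890 × 3.86 = 0.02274 mmol/L
Ksp = 10^(−8.32) = 4.786×10^-9
Ω = [Ca²⁺][CO3²⁻]/Ksp = (1.46×10^-3)(2.274×10^-5) / 4.786×10^-9 = 6.94

Ω = 6.94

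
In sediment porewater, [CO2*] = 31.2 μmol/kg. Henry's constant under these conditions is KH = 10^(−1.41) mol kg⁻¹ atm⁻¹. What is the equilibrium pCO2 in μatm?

pCO2 = 802 μatm

KH = 10^(−1.41) = 3.890×10^-2 mol kg⁻¹ atm⁻¹
pCO2 = [CO2*]/KH = 31.2×10^-6 / 3.890×10^-2 = 8.02×10^-4 atm = 802 μatm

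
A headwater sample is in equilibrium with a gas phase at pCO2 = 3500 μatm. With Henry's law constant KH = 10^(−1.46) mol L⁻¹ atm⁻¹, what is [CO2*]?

[CO2*] = 121 μmol/L

KH = 10^(−1.46) = 3.467×10^-2 mol L⁻¹ atm⁻¹
[CO2*] = KH · pCO2 = 3.467×10^-2 × 3500×10^-6 atm = 1.21×10^-4 mol/L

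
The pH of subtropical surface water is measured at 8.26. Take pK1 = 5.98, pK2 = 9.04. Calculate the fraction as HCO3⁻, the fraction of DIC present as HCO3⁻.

α₁ = 1 / (1 + [H⁺]/K1 + K2/[H⁺]) = 1 / (1 + 10^-2.28 + 10^-0.78)
   = 1 / (1 + 0.0052481 + 0.16596) = 1/1.1712 = 0.8538

α₁ = 0.854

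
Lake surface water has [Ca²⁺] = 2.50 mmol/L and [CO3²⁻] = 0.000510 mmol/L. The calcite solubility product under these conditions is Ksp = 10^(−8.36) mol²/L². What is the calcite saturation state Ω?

Ω = 0.292

Ksp = 10^(−8.36) = 4.365×10^-9
Ω = [Ca²⁺][CO3²⁻]/Ksp = (2.50×10^-3)(0.000510×10^-3) / 4.365×10^-9 = 0.292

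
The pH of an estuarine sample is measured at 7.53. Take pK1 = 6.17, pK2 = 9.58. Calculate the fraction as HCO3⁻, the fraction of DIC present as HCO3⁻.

α₁ = 0.950

α₁ = 1 / (1 + [H⁺]/K1 + K2/[H⁺]) = 1 / (1 + 10^-1.36 + 10^-2.05)
   = 1 / (1 + 0.043652 + 0.0089125) = 1/1.0526 = 0.9501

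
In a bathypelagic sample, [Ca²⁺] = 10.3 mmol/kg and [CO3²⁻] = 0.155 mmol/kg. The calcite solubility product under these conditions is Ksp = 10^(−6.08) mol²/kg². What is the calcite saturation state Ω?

Ω = 1.92

Ksp = 10^(−6.08) = 8.318×10^-7
Ω = [Ca²⁺][CO3²⁻]/Ksp = (10.3×10^-3)(0.155×10^-3) / 8.318×10^-7 = 1.92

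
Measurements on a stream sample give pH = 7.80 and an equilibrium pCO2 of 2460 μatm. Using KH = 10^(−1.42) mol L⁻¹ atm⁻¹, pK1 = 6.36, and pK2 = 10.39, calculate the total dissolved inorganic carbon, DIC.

DIC = 2.68 mmol/L

[CO2*] = KH · pCO2 = 10^(−1.42) × 2460×10^-6 = 9.353×10^-5 mol/L
α₀ = 1/(1 + K1/[H⁺] + K1K2/[H⁺]²) = 1/(1 + 10^+1.44 + 10^-1.15) = 0.03495
DIC = [CO2*]/α₀ = 9.353×10^-5 / 0.03495 = 2.68 mmol/L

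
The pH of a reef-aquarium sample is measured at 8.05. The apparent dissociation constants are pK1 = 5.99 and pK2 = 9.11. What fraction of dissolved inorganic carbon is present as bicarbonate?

α₁ = 0.913

α₁ = 1 / (1 + [H⁺]/K1 + K2/[H⁺]) = 1 / (1 + 10^-2.06 + 10^-1.06)
   = 1 / (1 + 0.0087096 + 0.087096) = 1/1.0958 = 0.9126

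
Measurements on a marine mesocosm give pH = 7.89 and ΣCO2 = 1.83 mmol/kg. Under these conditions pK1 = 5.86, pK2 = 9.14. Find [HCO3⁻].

α₁ = 1 / (1 + [H⁺]/K1 + K2/[H⁺]) = 1 / (1 + 10^-2.03 + 10^-1.25)
   = 1 / (1 + 0.0093325 + 0.056234) = 1/1.0656 = 0.9385
[HCO3⁻] = α₁ × DIC = 0.9385 × 1.83 = 1.72 mmol/kg

[HCO3⁻] = 1.72 mmol/kg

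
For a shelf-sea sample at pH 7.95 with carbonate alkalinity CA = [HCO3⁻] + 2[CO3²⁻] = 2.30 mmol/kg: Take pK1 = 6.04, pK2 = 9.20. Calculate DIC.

DIC = 2.21 mmol/kg

CA = [HCO3⁻] + 2[CO3²⁻] = (α₁ + 2α₂)·DIC
At pH 7.95: [H⁺]/K1 = 10^-1.91 = 0.012303, K2/[H⁺] = 10^-1.25 = 0.056234
α₁ = 1/(1 + 0.012303 + 0.056234) = 1/1.0685 = 0.9359; α₂ = α₁·K2/[H⁺] = 0.05263
α₁ + 2α₂ = 1.0411
DIC = CA / (α₁ + 2α₂) = 2.30 / 1.0411 = 2.21 mmol/kg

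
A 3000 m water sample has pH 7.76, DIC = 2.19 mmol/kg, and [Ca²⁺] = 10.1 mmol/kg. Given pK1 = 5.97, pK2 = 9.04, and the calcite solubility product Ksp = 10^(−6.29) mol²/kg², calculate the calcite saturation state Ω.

α₂ = 1 / (1 + [H⁺]/K2 + [H⁺]²/(K1K2)) = 1 / (1 + 10^+1.28 + 10^-0.51)
   = 1 / (1 + 19.055 + 0.30903) = 1/20.364 = 0.04911
[CO3²⁻] = α₂ × DIC = 0.04911 × 2.19 = 0.1075 mmol/kg
Ksp = 10^(−6.29) = 5.129×10^-7
Ω = [Ca²⁺][CO3²⁻]/Ksp = (10.1×10^-3)(1.075×10^-4) / 5.129×10^-7 = 2.12

Ω = 2.12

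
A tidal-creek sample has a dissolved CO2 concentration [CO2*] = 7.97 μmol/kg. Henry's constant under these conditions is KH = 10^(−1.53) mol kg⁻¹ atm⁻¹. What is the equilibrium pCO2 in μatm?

pCO2 = 270 μatm

KH = 10^(−1.53) = 2.951×10^-2 mol kg⁻¹ atm⁻¹
pCO2 = [CO2*]/KH = 7.97×10^-6 / 2.951×10^-2 = 2.70×10^-4 atm = 270 μatm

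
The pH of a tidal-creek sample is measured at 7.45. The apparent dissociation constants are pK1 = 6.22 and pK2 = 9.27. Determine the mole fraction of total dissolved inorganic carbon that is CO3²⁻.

α₂ = 1 / (1 + [H⁺]/K2 + [H⁺]²/(K1K2)) = 1 / (1 + 10^+1.82 + 10^+0.59)
   = 1 / (1 + 66.069 + 3.8905) = 1/70.960 = 0.01409

α₂ = 0.0141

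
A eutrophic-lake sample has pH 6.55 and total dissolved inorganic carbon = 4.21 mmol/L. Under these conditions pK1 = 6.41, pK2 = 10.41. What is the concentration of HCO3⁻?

α₁ = 1 / (1 + [H⁺]/K1 + K2/[H⁺]) = 1 / (1 + 10^-0.14 + 10^-3.86)
   = 1 / (1 + 0.72444 + 0.00013804) = 1/1.7246 = 0.5799
[HCO3⁻] = α₁ × DIC = 0.5799 × 4.21 = 2.44 mmol/L

[HCO3⁻] = 2.44 mmol/L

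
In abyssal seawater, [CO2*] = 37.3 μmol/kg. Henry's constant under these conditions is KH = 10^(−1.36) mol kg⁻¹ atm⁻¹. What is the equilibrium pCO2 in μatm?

pCO2 = 854 μatm

KH = 10^(−1.36) = 4.365×10^-2 mol kg⁻¹ atm⁻¹
pCO2 = [CO2*]/KH = 37.3×10^-6 / 4.365×10^-2 = 8.54×10^-4 atm = 854 μatm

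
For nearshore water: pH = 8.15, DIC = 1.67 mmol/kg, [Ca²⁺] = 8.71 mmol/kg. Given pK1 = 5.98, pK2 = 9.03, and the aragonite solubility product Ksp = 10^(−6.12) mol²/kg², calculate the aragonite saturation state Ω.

α₂ = 1 / (1 + [H⁺]/K2 + [H⁺]²/(K1K2)) = 1 / (1 + 10^+0.88 + 10^-1.29)
   = 1 / (1 + 7.5858 + 0.051286) = 1/8.6371 = 0.1158
[CO3²⁻] = α₂ × DIC = 0.1158 × 1.67 = 0.1934 mmol/kg
Ksp = 10^(−6.12) = 7.586×10^-7
Ω = [Ca²⁺][CO3²⁻]/Ksp = (8.71×10^-3)(1.934×10^-4) / 7.586×10^-7 = 2.22

Ω = 2.22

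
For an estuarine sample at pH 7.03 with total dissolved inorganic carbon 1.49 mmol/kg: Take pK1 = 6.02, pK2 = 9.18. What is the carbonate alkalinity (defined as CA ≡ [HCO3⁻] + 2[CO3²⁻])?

CA = [HCO3⁻] + 2[CO3²⁻] = (α₁ + 2α₂)·DIC
At pH 7.03: [H⁺]/K1 = 10^-1.01 = 0.097724, K2/[H⁺] = 10^-2.15 = 0.0070795
α₁ = 1/(1 + 0.097724 + 0.0070795) = 1/1.1048 = 0.9051; α₂ = α₁·K2/[H⁺] = 0.006408
α₁ + 2α₂ = 0.9180
CA = 0.9180 × 1.49 = 1.37 mmol/kg

CA = 1.37 mmol/kg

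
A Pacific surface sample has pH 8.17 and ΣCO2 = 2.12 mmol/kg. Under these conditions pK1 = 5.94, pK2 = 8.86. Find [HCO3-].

α₁ = 1 / (1 + [H⁺]/K1 + K2/[H⁺]) = 1 / (1 + 10^-2.23 + 10^-0.69)
   = 1 / (1 + 0.0058884 + 0.20417) = 1/1.2101 = 0.8264
[HCO3⁻] = α₁ × DIC = 0.8264 × 2.12 = 1.75 mmol/kg

[HCO3⁻] = 1.75 mmol/kg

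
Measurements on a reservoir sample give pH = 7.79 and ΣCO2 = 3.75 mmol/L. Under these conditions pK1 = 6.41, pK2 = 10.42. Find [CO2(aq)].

[CO2*] = 0.150 mmol/L

α₀ = 1 / (1 + K1/[H⁺] + K1K2/[H⁺]²) = 1 / (1 + 10^+1.38 + 10^-1.25)
   = 1 / (1 + 23.988 + 0.056234) = 1/25.045 = 0.03993
[CO2*] = α₀ × DIC = 0.03993 × 3.75 = 0.150 mmol/L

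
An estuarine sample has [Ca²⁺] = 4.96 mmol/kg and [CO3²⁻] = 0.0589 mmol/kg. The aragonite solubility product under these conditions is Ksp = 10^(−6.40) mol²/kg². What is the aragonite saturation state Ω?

Ksp = 10^(−6.40) = 3.981×10^-7
Ω = [Ca²⁺][CO3²⁻]/Ksp = (4.96×10^-3)(0.0589×10^-3) / 3.981×10^-7 = 0.734

Ω = 0.734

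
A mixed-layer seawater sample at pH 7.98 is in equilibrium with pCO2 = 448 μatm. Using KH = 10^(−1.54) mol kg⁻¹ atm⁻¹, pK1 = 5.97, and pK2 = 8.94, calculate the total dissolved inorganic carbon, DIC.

[CO2*] = KH · pCO2 = 10^(−1.54) × 448×10^-6 = 1.292×10^-5 mol/kg
α₀ = 1/(1 + K1/[H⁺] + K1K2/[H⁺]²) = 1/(1 + 10^+2.01 + 10^+1.05) = 0.008730
DIC = [CO2*]/α₀ = 1.292×10^-5 / 0.008730 = 1.48 mmol/kg

DIC = 1.48 mmol/kg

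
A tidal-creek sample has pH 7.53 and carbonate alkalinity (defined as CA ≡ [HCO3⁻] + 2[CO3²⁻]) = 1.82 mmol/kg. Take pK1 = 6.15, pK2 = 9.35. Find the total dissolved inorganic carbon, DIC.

CA = [HCO3⁻] + 2[CO3²⁻] = (α₁ + 2α₂)·DIC
At pH 7.53: [H⁺]/K1 = 10^-1.38 = 0.041687, K2/[H⁺] = 10^-1.82 = 0.015136
α₁ = 1/(1 + 0.041687 + 0.015136) = 1/1.0568 = 0.9462; α₂ = α₁·K2/[H⁺] = 0.01432
α₁ + 2α₂ = 0.9749
DIC = CA / (α₁ + 2α₂) = 1.82 / 0.9749 = 1.87 mmol/kg

DIC = 1.87 mmol/kg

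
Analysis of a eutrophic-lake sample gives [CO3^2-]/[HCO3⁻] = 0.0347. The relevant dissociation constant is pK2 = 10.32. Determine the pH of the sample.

pH = 8.86

From K2 = [H⁺][CO3^2-]/[HCO3⁻]:  pH = pK2 + log₁₀([CO3^2-]/[HCO3⁻])
log₁₀(0.0347) = -1.460
pH = 10.32 + (-1.460) = 8.86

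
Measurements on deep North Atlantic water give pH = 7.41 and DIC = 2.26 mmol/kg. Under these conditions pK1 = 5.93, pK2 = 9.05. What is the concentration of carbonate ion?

α₂ = 1 / (1 + [H⁺]/K2 + [H⁺]²/(K1K2)) = 1 / (1 + 10^+1.64 + 10^+0.16)
   = 1 / (1 + 43.652 + 1.4454) = 1/46.097 = 0.02169
[CO3²⁻] = α₂ × DIC = 0.02169 × 2.26 = 0.0490 mmol/kg

[CO3²⁻] = 0.0490 mmol/kg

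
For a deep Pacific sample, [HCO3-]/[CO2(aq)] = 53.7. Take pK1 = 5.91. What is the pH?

pH = 7.64

From K1 = [H⁺][HCO3-]/[CO2(aq)]:  pH = pK1 + log₁₀([HCO3-]/[CO2(aq)])
log₁₀(53.7) = +1.730
pH = 5.91 + (+1.730) = 7.64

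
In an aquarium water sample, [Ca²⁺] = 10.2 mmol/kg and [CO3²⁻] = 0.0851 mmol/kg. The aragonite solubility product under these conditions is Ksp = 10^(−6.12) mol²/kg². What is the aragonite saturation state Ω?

Ω = 1.14

Ksp = 10^(−6.12) = 7.586×10^-7
Ω = [Ca²⁺][CO3²⁻]/Ksp = (10.2×10^-3)(0.0851×10^-3) / 7.586×10^-7 = 1.14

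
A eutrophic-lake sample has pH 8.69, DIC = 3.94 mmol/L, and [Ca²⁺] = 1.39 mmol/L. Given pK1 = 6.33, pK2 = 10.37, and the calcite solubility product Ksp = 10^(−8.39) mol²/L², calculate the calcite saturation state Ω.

Ω = 27.4

α₂ = 1 / (1 + [H⁺]/K2 + [H⁺]²/(K1K2)) = 1 / (1 + 10^+1.68 + 10^-0.68)
   = 1 / (1 + 47.863 + 0.20893) = 1/49.072 = 0.02038
[CO3²⁻] = α₂ × DIC = 0.02038 × 3.94 = 0.08029 mmol/L
Ksp = 10^(−8.39) = 4.074×10^-9
Ω = [Ca²⁺][CO3²⁻]/Ksp = (1.39×10^-3)(8.029×10^-5) / 4.074×10^-9 = 27.4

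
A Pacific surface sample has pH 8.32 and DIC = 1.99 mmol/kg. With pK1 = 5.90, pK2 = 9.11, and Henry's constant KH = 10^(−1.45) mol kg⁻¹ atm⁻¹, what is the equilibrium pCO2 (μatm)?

α₀ = 1 / (1 + K1/[H⁺] + K1K2/[H⁺]²) = 1 / (1 + 10^+2.42 + 10^+1.63)
   = 1 / (1 + 263.03 + 42.658) = 1/306.68 = 0.003261
[CO2*] = α₀ × DIC = 0.003261 × 1.99 = 0.006489 mmol/kg = 6.489 μmol/kg
pCO2 = [CO2*]/KH = 6.489×10^-6 / 3.548×10^-2 = 183 μatm

pCO2 = 183 μatm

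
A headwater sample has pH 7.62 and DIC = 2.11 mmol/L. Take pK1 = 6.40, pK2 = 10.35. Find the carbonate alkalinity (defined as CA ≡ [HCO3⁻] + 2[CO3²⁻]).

CA = [HCO3⁻] + 2[CO3²⁻] = (α₁ + 2α₂)·DIC
At pH 7.62: [H⁺]/K1 = 10^-1.22 = 0.060256, K2/[H⁺] = 10^-2.73 = 0.0018621
α₁ = 1/(1 + 0.060256 + 0.0018621) = 1/1.0621 = 0.9415; α₂ = α₁·K2/[H⁺] = 0.001753
α₁ + 2α₂ = 0.9450
CA = 0.9450 × 2.11 = 1.99 mmol/L

CA = 1.99 mmol/L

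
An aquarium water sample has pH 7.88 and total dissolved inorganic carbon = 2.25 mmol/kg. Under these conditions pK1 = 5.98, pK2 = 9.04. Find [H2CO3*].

α₀ = 1 / (1 + K1/[H⁺] + K1K2/[H⁺]²) = 1 / (1 + 10^+1.90 + 10^+0.74)
   = 1 / (1 + 79.433 + 5.4954) = 1/85.928 = 0.01164
[CO2*] = α₀ × DIC = 0.01164 × 2.25 = 0.0262 mmol/kg

[CO2*] = 0.0262 mmol/kg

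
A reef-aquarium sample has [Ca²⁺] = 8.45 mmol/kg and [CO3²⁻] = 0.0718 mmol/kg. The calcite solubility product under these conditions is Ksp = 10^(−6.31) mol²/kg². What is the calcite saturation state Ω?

Ω = 1.24

Ksp = 10^(−6.31) = 4.898×10^-7
Ω = [Ca²⁺][CO3²⁻]/Ksp = (8.45×10^-3)(0.0718×10^-3) / 4.898×10^-7 = 1.24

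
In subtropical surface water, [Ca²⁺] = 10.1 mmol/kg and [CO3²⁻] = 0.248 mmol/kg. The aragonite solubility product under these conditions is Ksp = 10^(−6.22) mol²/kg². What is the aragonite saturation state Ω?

Ω = 4.16

Ksp = 10^(−6.22) = 6.026×10^-7
Ω = [Ca²⁺][CO3²⁻]/Ksp = (10.1×10^-3)(0.248×10^-3) / 6.026×10^-7 = 4.16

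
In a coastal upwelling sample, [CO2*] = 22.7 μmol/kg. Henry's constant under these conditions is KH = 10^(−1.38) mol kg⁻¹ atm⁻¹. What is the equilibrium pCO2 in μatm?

pCO2 = 545 μatm

KH = 10^(−1.38) = 4.169×10^-2 mol kg⁻¹ atm⁻¹
pCO2 = [CO2*]/KH = 22.7×10^-6 / 4.169×10^-2 = 5.45×10^-4 atm = 545 μatm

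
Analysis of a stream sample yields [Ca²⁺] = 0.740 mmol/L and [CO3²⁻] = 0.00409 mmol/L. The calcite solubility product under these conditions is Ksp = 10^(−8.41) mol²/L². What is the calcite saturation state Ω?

Ω = 0.778

Ksp = 10^(−8.41) = 3.890×10^-9
Ω = [Ca²⁺][CO3²⁻]/Ksp = (0.740×10^-3)(0.00409×10^-3) / 3.890×10^-9 = 0.778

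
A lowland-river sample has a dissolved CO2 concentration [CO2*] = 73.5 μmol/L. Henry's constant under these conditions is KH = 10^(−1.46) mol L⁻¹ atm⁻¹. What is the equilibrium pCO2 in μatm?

KH = 10^(−1.46) = 3.467×10^-2 mol L⁻¹ atm⁻¹
pCO2 = [CO2*]/KH = 73.5×10^-6 / 3.467×10^-2 = 2.12×10^-3 atm = 2120 μatm

pCO2 = 2120 μatm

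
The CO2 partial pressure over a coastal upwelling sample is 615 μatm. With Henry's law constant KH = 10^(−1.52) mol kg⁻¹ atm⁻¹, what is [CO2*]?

KH = 10^(−1.52) = 3.020×10^-2 mol kg⁻¹ atm⁻¹
[CO2*] = KH · pCO2 = 3.020×10^-2 × 615×10^-6 atm = 1.86×10^-5 mol/kg

[CO2*] = 18.6 μmol/kg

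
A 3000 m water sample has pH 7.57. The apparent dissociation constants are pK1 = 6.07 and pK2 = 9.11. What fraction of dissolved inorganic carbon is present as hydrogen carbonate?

α₁ = 1 / (1 + [H⁺]/K1 + K2/[H⁺]) = 1 / (1 + 10^-1.50 + 10^-1.54)
   = 1 / (1 + 0.031623 + 0.028840) = 1/1.0605 = 0.9430

α₁ = 0.943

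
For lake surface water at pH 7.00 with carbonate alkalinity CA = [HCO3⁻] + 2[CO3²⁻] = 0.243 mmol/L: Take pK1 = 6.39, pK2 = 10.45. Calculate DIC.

CA = [HCO3⁻] + 2[CO3²⁻] = (α₁ + 2α₂)·DIC
At pH 7.00: [H⁺]/K1 = 10^-0.61 = 0.24547, K2/[H⁺] = 10^-3.45 = 0.00035481
α₁ = 1/(1 + 0.24547 + 0.00035481) = 1/1.2458 = 0.8027; α₂ = α₁·K2/[H⁺] = 0.0002848
α₁ + 2α₂ = 0.8033
DIC = CA / (α₁ + 2α₂) = 0.243 / 0.8033 = 0.303 mmol/L

DIC = 0.303 mmol/L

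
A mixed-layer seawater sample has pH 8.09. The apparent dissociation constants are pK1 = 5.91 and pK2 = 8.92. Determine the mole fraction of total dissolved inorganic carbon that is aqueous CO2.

α₀ = 1 / (1 + K1/[H⁺] + K1K2/[H⁺]²) = 1 / (1 + 10^+2.18 + 10^+1.35)
   = 1 / (1 + 151.36 + 22.387) = 1/174.74 = 0.005723

α₀ = 0.00572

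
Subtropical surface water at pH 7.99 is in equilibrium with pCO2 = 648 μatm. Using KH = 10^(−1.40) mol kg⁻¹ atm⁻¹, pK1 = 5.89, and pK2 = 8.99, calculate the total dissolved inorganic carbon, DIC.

DIC = 3.60 mmol/kg

[CO2*] = KH · pCO2 = 10^(−1.40) × 648×10^-6 = 2.580×10^-5 mol/kg
α₀ = 1/(1 + K1/[H⁺] + K1K2/[H⁺]²) = 1/(1 + 10^+2.10 + 10^+1.10) = 0.007169
DIC = [CO2*]/α₀ = 2.580×10^-5 / 0.007169 = 3.60 mmol/kg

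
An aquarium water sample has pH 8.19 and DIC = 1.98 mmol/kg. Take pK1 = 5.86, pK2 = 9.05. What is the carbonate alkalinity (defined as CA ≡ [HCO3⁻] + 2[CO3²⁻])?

CA = 2.21 mmol/kg

CA = [HCO3⁻] + 2[CO3²⁻] = (α₁ + 2α₂)·DIC
At pH 8.19: [H⁺]/K1 = 10^-2.33 = 0.0046774, K2/[H⁺] = 10^-0.86 = 0.13804
α₁ = 1/(1 + 0.0046774 + 0.13804) = 1/1.1427 = 0.8751; α₂ = α₁·K2/[H⁺] = 0.1208
α₁ + 2α₂ = 1.1167
CA = 1.1167 × 1.98 = 2.21 mmol/kg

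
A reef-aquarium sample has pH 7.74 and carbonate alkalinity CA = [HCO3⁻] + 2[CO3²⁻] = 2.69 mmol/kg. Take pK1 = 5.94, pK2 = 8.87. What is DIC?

CA = [HCO3⁻] + 2[CO3²⁻] = (α₁ + 2α₂)·DIC
At pH 7.74: [H⁺]/K1 = 10^-1.80 = 0.015849, K2/[H⁺] = 10^-1.13 = 0.074131
α₁ = 1/(1 + 0.015849 + 0.074131) = 1/1.0900 = 0.9174; α₂ = α₁·K2/[H⁺] = 0.06801
α₁ + 2α₂ = 1.0535
DIC = CA / (α₁ + 2α₂) = 2.69 / 1.0535 = 2.55 mmol/kg

DIC = 2.55 mmol/kg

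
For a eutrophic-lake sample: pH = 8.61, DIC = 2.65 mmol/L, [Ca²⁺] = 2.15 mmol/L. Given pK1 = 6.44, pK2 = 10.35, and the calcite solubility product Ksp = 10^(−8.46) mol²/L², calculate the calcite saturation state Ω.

Ω = 29.2

α₂ = 1 / (1 + [H⁺]/K2 + [H⁺]²/(K1K2)) = 1 / (1 + 10^+1.74 + 10^-0.43)
   = 1 / (1 + 54.954 + 0.37154) = 1/56.326 = 0.01775
[CO3²⁻] = α₂ × DIC = 0.01775 × 2.65 = 0.04705 mmol/L
Ksp = 10^(−8.46) = 3.467×10^-9
Ω = [Ca²⁺][CO3²⁻]/Ksp = (2.15×10^-3)(4.705×10^-5) / 3.467×10^-9 = 29.2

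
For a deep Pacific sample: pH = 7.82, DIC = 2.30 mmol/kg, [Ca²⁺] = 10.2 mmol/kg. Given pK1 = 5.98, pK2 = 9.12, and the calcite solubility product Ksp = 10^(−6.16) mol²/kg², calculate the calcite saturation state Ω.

α₂ = 1 / (1 + [H⁺]/K2 + [H⁺]²/(K1K2)) = 1 / (1 + 10^+1.30 + 10^-0.54)
   = 1 / (1 + 19.953 + 0.28840) = 1/21.241 = 0.04708
[CO3²⁻] = α₂ × DIC = 0.04708 × 2.30 = 0.1083 mmol/kg
Ksp = 10^(−6.16) = 6.918×10^-7
Ω = [Ca²⁺][CO3²⁻]/Ksp = (10.2×10^-3)(1.083×10^-4) / 6.918×10^-7 = 1.60

Ω = 1.60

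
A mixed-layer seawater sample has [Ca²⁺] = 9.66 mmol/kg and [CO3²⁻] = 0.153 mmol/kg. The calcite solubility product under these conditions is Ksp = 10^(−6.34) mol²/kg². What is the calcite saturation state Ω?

Ω = 3.23

Ksp = 10^(−6.34) = 4.571×10^-7
Ω = [Ca²⁺][CO3²⁻]/Ksp = (9.66×10^-3)(0.153×10^-3) / 4.571×10^-7 = 3.23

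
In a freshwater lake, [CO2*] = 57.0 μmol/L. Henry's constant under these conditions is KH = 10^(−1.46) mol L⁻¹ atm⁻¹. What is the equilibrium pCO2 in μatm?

KH = 10^(−1.46) = 3.467×10^-2 mol L⁻¹ atm⁻¹
pCO2 = [CO2*]/KH = 57.0×10^-6 / 3.467×10^-2 = 1.64×10^-3 atm = 1640 μatm

pCO2 = 1640 μatm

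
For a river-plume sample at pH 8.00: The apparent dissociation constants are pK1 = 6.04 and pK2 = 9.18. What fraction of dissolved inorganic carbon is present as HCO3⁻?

α₁ = 1 / (1 + [H⁺]/K1 + K2/[H⁺]) = 1 / (1 + 10^-1.96 + 10^-1.18)
   = 1 / (1 + 0.010965 + 0.066069) = 1/1.0770 = 0.9285

α₁ = 0.928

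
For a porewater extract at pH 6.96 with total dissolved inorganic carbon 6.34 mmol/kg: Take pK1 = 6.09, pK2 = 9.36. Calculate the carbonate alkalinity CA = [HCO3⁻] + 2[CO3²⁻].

CA = 5.61 mmol/kg

CA = [HCO3⁻] + 2[CO3²⁻] = (α₁ + 2α₂)·DIC
At pH 6.96: [H⁺]/K1 = 10^-0.87 = 0.13490, K2/[H⁺] = 10^-2.40 = 0.0039811
α₁ = 1/(1 + 0.13490 + 0.0039811) = 1/1.1389 = 0.8781; α₂ = α₁·K2/[H⁺] = 0.003496
α₁ + 2α₂ = 0.8850
CA = 0.8850 × 6.34 = 5.61 mmol/kg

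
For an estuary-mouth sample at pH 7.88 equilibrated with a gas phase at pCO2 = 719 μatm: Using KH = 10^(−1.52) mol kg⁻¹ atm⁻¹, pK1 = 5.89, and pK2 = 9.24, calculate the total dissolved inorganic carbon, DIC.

[CO2*] = KH · pCO2 = 10^(−1.52) × 719×10^-6 = 2.171×10^-5 mol/kg
α₀ = 1/(1 + K1/[H⁺] + K1K2/[H⁺]²) = 1/(1 + 10^+1.99 + 10^+0.63) = 0.009710
DIC = [CO2*]/α₀ = 2.171×10^-5 / 0.009710 = 2.24 mmol/kg

DIC = 2.24 mmol/kg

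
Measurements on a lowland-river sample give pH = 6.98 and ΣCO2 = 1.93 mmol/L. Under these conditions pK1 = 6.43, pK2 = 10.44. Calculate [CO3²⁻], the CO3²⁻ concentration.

[CO3²⁻] = 0.522 μmol/L

α₂ = 1 / (1 + [H⁺]/K2 + [H⁺]²/(K1K2)) = 1 / (1 + 10^+3.46 + 10^+2.91)
   = 1 / (1 + 2884.0 + 812.83) = 1/3697.9 = 0.0002704
[CO3²⁻] = α₂ × DIC = 0.0002704 × 1.93 = 0.000522 mmol/L = 0.522 μmol/L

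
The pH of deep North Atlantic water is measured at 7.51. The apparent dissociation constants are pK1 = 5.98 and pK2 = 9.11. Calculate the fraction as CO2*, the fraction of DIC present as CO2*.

α₀ = 0.0280

α₀ = 1 / (1 + K1/[H⁺] + K1K2/[H⁺]²) = 1 / (1 + 10^+1.53 + 10^-0.07)
   = 1 / (1 + 33.884 + 0.85114) = 1/35.736 = 0.02798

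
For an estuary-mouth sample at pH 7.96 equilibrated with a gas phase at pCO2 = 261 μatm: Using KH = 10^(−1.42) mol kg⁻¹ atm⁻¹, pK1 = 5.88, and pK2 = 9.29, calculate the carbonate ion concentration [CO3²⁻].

[CO3²⁻] = 0.0558 mmol/kg

[CO2*] = KH · pCO2 = 10^(−1.42) × 261×10^-6 = 9.923×10^-6 mol/kg
α₀ = 1/(1 + K1/[H⁺] + K1K2/[H⁺]²) = 1/(1 + 10^+2.08 + 10^+0.75) = 0.007883
DIC = [CO2*]/α₀ = 9.923×10^-6 / 0.007883 = 1.259 mmol/kg
[CO3²⁻] = α₂·DIC; α₂ = 0.04433, so [CO3²⁻] = 0.04433 × 1.259 = 0.0558 mmol/kg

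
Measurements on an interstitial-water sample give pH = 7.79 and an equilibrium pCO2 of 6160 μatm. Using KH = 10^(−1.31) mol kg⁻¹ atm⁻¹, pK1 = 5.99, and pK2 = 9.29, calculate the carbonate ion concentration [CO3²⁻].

[CO3²⁻] = 0.602 mmol/kg

[CO2*] = KH · pCO2 = 10^(−1.31) × 6160×10^-6 = 3.017×10^-4 mol/kg
α₀ = 1/(1 + K1/[H⁺] + K1K2/[H⁺]²) = 1/(1 + 10^+1.80 + 10^+0.30) = 0.01513
DIC = [CO2*]/α₀ = 3.017×10^-4 / 0.01513 = 19.94 mmol/kg
[CO3²⁻] = α₂·DIC; α₂ = 0.03019, so [CO3²⁻] = 0.03019 × 19.94 = 0.602 mmol/kg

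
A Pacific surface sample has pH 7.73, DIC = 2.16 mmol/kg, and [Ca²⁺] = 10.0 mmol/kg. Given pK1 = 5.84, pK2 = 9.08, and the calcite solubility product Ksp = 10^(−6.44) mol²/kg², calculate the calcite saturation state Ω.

α₂ = 1 / (1 + [H⁺]/K2 + [H⁺]²/(K1K2)) = 1 / (1 + 10^+1.35 + 10^-0.54)
   = 1 / (1 + 22.387 + 0.28840) = 1/23.676 = 0.04224
[CO3²⁻] = α₂ × DIC = 0.04224 × 2.16 = 0.09123 mmol/kg
Ksp = 10^(−6.44) = 3.631×10^-7
Ω = [Ca²⁺][CO3²⁻]/Ksp = (10.0×10^-3)(9.123×10^-5) / 3.631×10^-7 = 2.51

Ω = 2.51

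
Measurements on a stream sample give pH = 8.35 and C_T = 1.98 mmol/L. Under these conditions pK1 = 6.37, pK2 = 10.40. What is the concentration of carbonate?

α₂ = 1 / (1 + [H⁺]/K2 + [H⁺]²/(K1K2)) = 1 / (1 + 10^+2.05 + 10^+0.07)
   = 1 / (1 + 112.20 + 1.1749) = 1/114.38 = 0.008743
[CO3²⁻] = α₂ × DIC = 0.008743 × 1.98 = 0.0173 mmol/L = 17.3 μmol/L

[CO3²⁻] = 17.3 μmol/L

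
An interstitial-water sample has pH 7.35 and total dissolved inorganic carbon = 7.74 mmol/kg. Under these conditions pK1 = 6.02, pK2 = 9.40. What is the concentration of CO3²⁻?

α₂ = 1 / (1 + [H⁺]/K2 + [H⁺]²/(K1K2)) = 1 / (1 + 10^+2.05 + 10^+0.72)
   = 1 / (1 + 112.20 + 5.2481) = 1/118.45 = 0.008442
[CO3²⁻] = α₂ × DIC = 0.008442 × 7.74 = 0.0653 mmol/kg

[CO3²⁻] = 0.0653 mmol/kg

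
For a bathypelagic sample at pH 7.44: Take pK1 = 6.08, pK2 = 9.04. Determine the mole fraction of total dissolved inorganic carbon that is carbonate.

α₂ = 1 / (1 + [H⁺]/K2 + [H⁺]²/(K1K2)) = 1 / (1 + 10^+1.60 + 10^+0.24)
   = 1 / (1 + 39.811 + 1.7378) = 1/42.549 = 0.02350

α₂ = 0.0235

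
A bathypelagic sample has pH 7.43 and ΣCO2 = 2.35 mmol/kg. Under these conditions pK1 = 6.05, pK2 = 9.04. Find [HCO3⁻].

[HCO3⁻] = 2.20 mmol/kg

α₁ = 1 / (1 + [H⁺]/K1 + K2/[H⁺]) = 1 / (1 + 10^-1.38 + 10^-1.61)
   = 1 / (1 + 0.041687 + 0.024547) = 1/1.0662 = 0.9379
[HCO3⁻] = α₁ × DIC = 0.9379 × 2.35 = 2.20 mmol/kg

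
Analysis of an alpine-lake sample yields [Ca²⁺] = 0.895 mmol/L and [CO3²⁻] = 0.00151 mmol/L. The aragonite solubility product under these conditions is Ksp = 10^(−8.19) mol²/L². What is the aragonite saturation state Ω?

Ksp = 10^(−8.19) = 6.457×10^-9
Ω = [Ca²⁺][CO3²⁻]/Ksp = (0.895×10^-3)(0.00151×10^-3) / 6.457×10^-9 = 0.209

Ω = 0.209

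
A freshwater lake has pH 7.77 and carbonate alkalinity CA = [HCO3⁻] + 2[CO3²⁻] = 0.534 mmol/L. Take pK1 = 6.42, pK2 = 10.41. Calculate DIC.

DIC = 0.557 mmol/L

CA = [HCO3⁻] + 2[CO3²⁻] = (α₁ + 2α₂)·DIC
At pH 7.77: [H⁺]/K1 = 10^-1.35 = 0.044668, K2/[H⁺] = 10^-2.64 = 0.0022909
α₁ = 1/(1 + 0.044668 + 0.0022909) = 1/1.0470 = 0.9551; α₂ = α₁·K2/[H⁺] = 0.002188
α₁ + 2α₂ = 0.9595
DIC = CA / (α₁ + 2α₂) = 0.534 / 0.9595 = 0.557 mmol/L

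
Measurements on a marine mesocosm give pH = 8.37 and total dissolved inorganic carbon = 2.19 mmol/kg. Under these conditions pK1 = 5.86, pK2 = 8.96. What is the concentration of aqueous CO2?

α₀ = 1 / (1 + K1/[H⁺] + K1K2/[H⁺]²) = 1 / (1 + 10^+2.51 + 10^+1.92)
   = 1 / (1 + 323.59 + 83.176) = 1/407.77 = 0.002452
[CO2*] = α₀ × DIC = 0.002452 × 2.19 = 0.00537 mmol/kg = 5.37 μmol/kg

[CO2*] = 5.37 μmol/kg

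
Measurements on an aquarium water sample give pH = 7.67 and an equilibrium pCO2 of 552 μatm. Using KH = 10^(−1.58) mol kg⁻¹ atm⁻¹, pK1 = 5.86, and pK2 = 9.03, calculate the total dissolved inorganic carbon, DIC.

[CO2*] = KH · pCO2 = 10^(−1.58) × 552×10^-6 = 1.452×10^-5 mol/kg
α₀ = 1/(1 + K1/[H⁺] + K1K2/[H⁺]²) = 1/(1 + 10^+1.81 + 10^+0.45) = 0.01462
DIC = [CO2*]/α₀ = 1.452×10^-5 / 0.01462 = 0.993 mmol/kg

DIC = 0.993 mmol/kg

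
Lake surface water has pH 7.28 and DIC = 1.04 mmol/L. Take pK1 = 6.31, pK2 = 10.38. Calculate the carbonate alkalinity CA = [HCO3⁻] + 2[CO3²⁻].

CA = 0.940 mmol/L

CA = [HCO3⁻] + 2[CO3²⁻] = (α₁ + 2α₂)·DIC
At pH 7.28: [H⁺]/K1 = 10^-0.97 = 0.10715, K2/[H⁺] = 10^-3.10 = 0.00079433
α₁ = 1/(1 + 0.10715 + 0.00079433) = 1/1.1079 = 0.9026; α₂ = α₁·K2/[H⁺] = 0.0007169
α₁ + 2α₂ = 0.9040
CA = 0.9040 × 1.04 = 0.940 mmol/L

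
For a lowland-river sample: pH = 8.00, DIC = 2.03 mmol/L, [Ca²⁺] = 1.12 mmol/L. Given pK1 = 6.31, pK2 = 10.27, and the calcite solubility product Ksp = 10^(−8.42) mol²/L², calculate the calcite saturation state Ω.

α₂ = 1 / (1 + [H⁺]/K2 + [H⁺]²/(K1K2)) = 1 / (1 + 10^+2.27 + 10^+0.58)
   = 1 / (1 + 186.21 + 3.8019) = 1/191.01 = 0.005235
[CO3²⁻] = α₂ × DIC = 0.005235 × 2.03 = 0.01063 mmol/L = 10.63 μmol/L
Ksp = 10^(−8.42) = 3.802×10^-9
Ω = [Ca²⁺][CO3²⁻]/Ksp = (1.12×10^-3)(1.063×10^-5) / 3.802×10^-9 = 3.13

Ω = 3.13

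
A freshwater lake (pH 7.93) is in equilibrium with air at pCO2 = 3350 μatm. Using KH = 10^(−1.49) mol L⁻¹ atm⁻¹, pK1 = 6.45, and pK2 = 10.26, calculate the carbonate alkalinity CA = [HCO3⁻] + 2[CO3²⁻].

[CO2*] = KH · pCO2 = 10^(−1.49) × 3350×10^-6 = 1.084×10^-4 mol/L
α₀ = 1/(1 + K1/[H⁺] + K1K2/[H⁺]²) = 1/(1 + 10^+1.48 + 10^-0.85) = 0.03191
DIC = [CO2*]/α₀ = 1.084×10^-4 / 0.03191 = 3.397 mmol/L
CA = (α₁ + 2α₂)·DIC = (0.9636 + 2×0.004507) × 3.397 = 3.30 mmol/L

CA = 3.30 mmol/L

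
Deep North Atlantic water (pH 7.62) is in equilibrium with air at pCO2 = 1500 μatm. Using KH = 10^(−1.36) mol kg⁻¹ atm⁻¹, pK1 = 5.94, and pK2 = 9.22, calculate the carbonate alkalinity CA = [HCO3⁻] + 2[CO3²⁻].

[CO2*] = KH · pCO2 = 10^(−1.36) × 1500×10^-6 = 6.548×10^-5 mol/kg
α₀ = 1/(1 + K1/[H⁺] + K1K2/[H⁺]²) = 1/(1 + 10^+1.68 + 10^+0.08) = 0.01997
DIC = [CO2*]/α₀ = 6.548×10^-5 / 0.01997 = 3.278 mmol/kg
CA = (α₁ + 2α₂)·DIC = (0.9560 + 2×0.02401) × 3.278 = 3.29 mmol/kg

CA = 3.29 mmol/kg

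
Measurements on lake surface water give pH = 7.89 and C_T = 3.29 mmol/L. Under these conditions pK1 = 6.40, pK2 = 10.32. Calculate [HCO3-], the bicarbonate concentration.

α₁ = 1 / (1 + [H⁺]/K1 + K2/[H⁺]) = 1 / (1 + 10^-1.49 + 10^-2.43)
   = 1 / (1 + 0.032359 + 0.0037154) = 1/1.0361 = 0.9652
[HCO3⁻] = α₁ × DIC = 0.9652 × 3.29 = 3.18 mmol/L

[HCO3⁻] = 3.18 mmol/L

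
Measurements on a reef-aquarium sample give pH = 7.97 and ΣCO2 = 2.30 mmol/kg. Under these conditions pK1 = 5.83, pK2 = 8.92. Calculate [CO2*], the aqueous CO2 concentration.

α₀ = 1 / (1 + K1/[H⁺] + K1K2/[H⁺]²) = 1 / (1 + 10^+2.14 + 10^+1.19)
   = 1 / (1 + 138.04 + 15.488) = 1/154.53 = 0.006471
[CO2*] = α₀ × DIC = 0.006471 × 2.30 = 0.0149 mmol/kg = 14.9 μmol/kg

[CO2*] = 14.9 μmol/kg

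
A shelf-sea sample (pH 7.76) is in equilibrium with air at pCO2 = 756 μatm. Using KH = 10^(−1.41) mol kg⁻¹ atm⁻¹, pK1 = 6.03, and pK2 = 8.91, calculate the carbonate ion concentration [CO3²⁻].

[CO3²⁻] = 0.112 mmol/kg

[CO2*] = KH · pCO2 = 10^(−1.41) × 756×10^-6 = 2.941×10^-5 mol/kg
α₀ = 1/(1 + K1/[H⁺] + K1K2/[H⁺]²) = 1/(1 + 10^+1.73 + 10^+0.58) = 0.01709
DIC = [CO2*]/α₀ = 2.941×10^-5 / 0.01709 = 1.721 mmol/kg
[CO3²⁻] = α₂·DIC; α₂ = 0.06498, so [CO3²⁻] = 0.06498 × 1.721 = 0.112 mmol/kg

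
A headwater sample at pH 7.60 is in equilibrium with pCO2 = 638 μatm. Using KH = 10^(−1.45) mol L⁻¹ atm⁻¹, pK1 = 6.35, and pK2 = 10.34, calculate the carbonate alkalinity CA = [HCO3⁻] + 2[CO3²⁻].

CA = 0.404 mmol/L

[CO2*] = KH · pCO2 = 10^(−1.45) × 638×10^-6 = 2.264×10^-5 mol/L
α₀ = 1/(1 + K1/[H⁺] + K1K2/[H⁺]²) = 1/(1 + 10^+1.25 + 10^-1.49) = 0.05315
DIC = [CO2*]/α₀ = 2.264×10^-5 / 0.05315 = 0.4259 mmol/L
CA = (α₁ + 2α₂)·DIC = (0.9451 + 2×0.001720) × 0.4259 = 0.404 mmol/L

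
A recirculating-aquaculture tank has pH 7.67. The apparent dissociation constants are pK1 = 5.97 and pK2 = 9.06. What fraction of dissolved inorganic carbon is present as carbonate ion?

α₂ = 1 / (1 + [H⁺]/K2 + [H⁺]²/(K1K2)) = 1 / (1 + 10^+1.39 + 10^-0.31)
   = 1 / (1 + 24.547 + 0.48978) = 1/26.037 = 0.03841

α₂ = 0.0384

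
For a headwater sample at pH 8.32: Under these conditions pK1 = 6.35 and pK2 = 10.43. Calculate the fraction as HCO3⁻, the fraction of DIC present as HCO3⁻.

α₁ = 1 / (1 + [H⁺]/K1 + K2/[H⁺]) = 1 / (1 + 10^-1.97 + 10^-2.11)
   = 1 / (1 + 0.010715 + 0.0077625) = 1/1.0185 = 0.9819

α₁ = 0.982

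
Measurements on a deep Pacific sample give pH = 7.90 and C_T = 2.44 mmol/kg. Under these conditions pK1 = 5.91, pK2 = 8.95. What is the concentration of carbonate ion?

α₂ = 1 / (1 + [H⁺]/K2 + [H⁺]²/(K1K2)) = 1 / (1 + 10^+1.05 + 10^-0.94)
   = 1 / (1 + 11.220 + 0.11482) = 1/12.335 = 0.08107
[CO3²⁻] = α₂ × DIC = 0.08107 × 2.44 = 0.198 mmol/kg

[CO3²⁻] = 0.198 mmol/kg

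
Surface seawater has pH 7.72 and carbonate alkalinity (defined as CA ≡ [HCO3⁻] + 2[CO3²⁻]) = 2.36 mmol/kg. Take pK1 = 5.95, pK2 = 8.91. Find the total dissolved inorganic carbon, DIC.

DIC = 2.26 mmol/kg

CA = [HCO3⁻] + 2[CO3²⁻] = (α₁ + 2α₂)·DIC
At pH 7.72: [H⁺]/K1 = 10^-1.77 = 0.016982, K2/[H⁺] = 10^-1.19 = 0.064565
α₁ = 1/(1 + 0.016982 + 0.064565) = 1/1.0815 = 0.9246; α₂ = α₁·K2/[H⁺] = 0.05970
α₁ + 2α₂ = 1.0440
DIC = CA / (α₁ + 2α₂) = 2.36 / 1.0440 = 2.26 mmol/kg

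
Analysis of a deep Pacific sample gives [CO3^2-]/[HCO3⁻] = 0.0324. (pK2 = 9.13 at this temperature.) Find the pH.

From K2 = [H⁺][CO3^2-]/[HCO3⁻]:  pH = pK2 + log₁₀([CO3^2-]/[HCO3⁻])
log₁₀(0.0324) = -1.489
pH = 9.13 + (-1.489) = 7.64

pH = 7.64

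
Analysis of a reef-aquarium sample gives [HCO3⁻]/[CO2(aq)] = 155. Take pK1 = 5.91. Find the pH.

pH = 8.10

From K1 = [H⁺][HCO3⁻]/[CO2(aq)]:  pH = pK1 + log₁₀([HCO3⁻]/[CO2(aq)])
log₁₀(155) = +2.190
pH = 5.91 + (+2.190) = 8.10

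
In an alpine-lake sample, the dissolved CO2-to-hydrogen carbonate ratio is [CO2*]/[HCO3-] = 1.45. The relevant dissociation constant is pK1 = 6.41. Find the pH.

pH = 6.25

From K1 = [H⁺][HCO3-]/[CO2*]:  pH = pK1 − log₁₀([CO2*]/[HCO3-])
log₁₀(1.45) = +0.161
pH = 6.41 − (+0.161) = 6.25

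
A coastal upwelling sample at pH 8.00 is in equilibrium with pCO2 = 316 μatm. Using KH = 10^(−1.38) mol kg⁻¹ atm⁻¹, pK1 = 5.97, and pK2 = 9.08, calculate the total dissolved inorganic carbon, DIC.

DIC = 1.54 mmol/kg

[CO2*] = KH · pCO2 = 10^(−1.38) × 316×10^-6 = 1.317×10^-5 mol/kg
α₀ = 1/(1 + K1/[H⁺] + K1K2/[H⁺]²) = 1/(1 + 10^+2.03 + 10^+0.95) = 0.008542
DIC = [CO2*]/α₀ = 1.317×10^-5 / 0.008542 = 1.54 mmol/kg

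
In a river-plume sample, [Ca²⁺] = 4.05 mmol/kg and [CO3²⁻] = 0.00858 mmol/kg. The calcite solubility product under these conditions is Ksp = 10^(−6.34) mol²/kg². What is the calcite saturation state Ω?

Ω = 0.0760

Ksp = 10^(−6.34) = 4.571×10^-7
Ω = [Ca²⁺][CO3²⁻]/Ksp = (4.05×10^-3)(0.00858×10^-3) / 4.571×10^-7 = 0.0760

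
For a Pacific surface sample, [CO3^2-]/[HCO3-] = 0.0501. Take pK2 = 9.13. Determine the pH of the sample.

pH = 7.83

From K2 = [H⁺][CO3^2-]/[HCO3-]:  pH = pK2 + log₁₀([CO3^2-]/[HCO3-])
log₁₀(0.0501) = -1.300
pH = 9.13 + (-1.300) = 7.83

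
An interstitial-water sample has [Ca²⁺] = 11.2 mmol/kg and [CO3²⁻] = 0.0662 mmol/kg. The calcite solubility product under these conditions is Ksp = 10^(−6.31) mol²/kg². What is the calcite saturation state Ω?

Ω = 1.51

Ksp = 10^(−6.31) = 4.898×10^-7
Ω = [Ca²⁺][CO3²⁻]/Ksp = (11.2×10^-3)(0.0662×10^-3) / 4.898×10^-7 = 1.51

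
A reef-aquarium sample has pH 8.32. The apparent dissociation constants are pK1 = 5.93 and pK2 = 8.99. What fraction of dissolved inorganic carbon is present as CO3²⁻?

α₂ = 0.176

α₂ = 1 / (1 + [H⁺]/K2 + [H⁺]²/(K1K2)) = 1 / (1 + 10^+0.67 + 10^-1.72)
   = 1 / (1 + 4.6774 + 0.019055) = 1/5.6964 = 0.1755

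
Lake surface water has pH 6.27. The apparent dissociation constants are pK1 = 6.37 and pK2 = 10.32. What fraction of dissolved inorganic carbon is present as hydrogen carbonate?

α₁ = 1 / (1 + [H⁺]/K1 + K2/[H⁺]) = 1 / (1 + 10^+0.10 + 10^-4.05)
   = 1 / (1 + 1.2589 + 8.9125×10^-5) = 1/2.2590 = 0.4427

α₁ = 0.443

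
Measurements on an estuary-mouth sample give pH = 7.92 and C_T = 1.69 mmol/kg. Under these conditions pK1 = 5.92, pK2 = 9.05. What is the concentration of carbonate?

α₂ = 1 / (1 + [H⁺]/K2 + [H⁺]²/(K1K2)) = 1 / (1 + 10^+1.13 + 10^-0.87)
   = 1 / (1 + 13.490 + 0.13490) = 1/14.625 = 0.06838
[CO3²⁻] = α₂ × DIC = 0.06838 × 1.69 = 0.116 mmol/kg

[CO3²⁻] = 0.116 mmol/kg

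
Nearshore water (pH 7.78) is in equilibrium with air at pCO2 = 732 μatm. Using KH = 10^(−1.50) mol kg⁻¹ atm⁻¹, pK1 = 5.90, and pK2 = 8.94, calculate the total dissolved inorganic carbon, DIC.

[CO2*] = KH · pCO2 = 10^(−1.50) × 732×10^-6 = 2.315×10^-5 mol/kg
α₀ = 1/(1 + K1/[H⁺] + K1K2/[H⁺]²) = 1/(1 + 10^+1.88 + 10^+0.72) = 0.01218
DIC = [CO2*]/α₀ = 2.315×10^-5 / 0.01218 = 1.90 mmol/kg

DIC = 1.90 mmol/kg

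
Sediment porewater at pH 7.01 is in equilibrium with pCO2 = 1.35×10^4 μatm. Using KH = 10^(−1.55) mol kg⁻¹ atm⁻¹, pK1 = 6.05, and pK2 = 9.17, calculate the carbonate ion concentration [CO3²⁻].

[CO3²⁻] = 0.0240 mmol/kg

[CO2*] = KH · pCO2 = 10^(−1.55) × 1.35×10^4×10^-6 = 3.805×10^-4 mol/kg
α₀ = 1/(1 + K1/[H⁺] + K1K2/[H⁺]²) = 1/(1 + 10^+0.96 + 10^-1.20) = 0.09820
DIC = [CO2*]/α₀ = 3.805×10^-4 / 0.09820 = 3.875 mmol/kg
[CO3²⁻] = α₂·DIC; α₂ = 0.006196, so [CO3²⁻] = 0.006196 × 3.875 = 0.0240 mmol/kg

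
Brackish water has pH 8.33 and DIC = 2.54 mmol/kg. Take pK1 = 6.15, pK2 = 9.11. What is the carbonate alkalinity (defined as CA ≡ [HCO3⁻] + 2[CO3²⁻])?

CA = [HCO3⁻] + 2[CO3²⁻] = (α₁ + 2α₂)·DIC
At pH 8.33: [H⁺]/K1 = 10^-2.18 = 0.0066069, K2/[H⁺] = 10^-0.78 = 0.16596
α₁ = 1/(1 + 0.0066069 + 0.16596) = 1/1.1726 = 0.8528; α₂ = α₁·K2/[H⁺] = 0.1415
α₁ + 2α₂ = 1.1359
CA = 1.1359 × 2.54 = 2.89 mmol/kg

CA = 2.89 mmol/kg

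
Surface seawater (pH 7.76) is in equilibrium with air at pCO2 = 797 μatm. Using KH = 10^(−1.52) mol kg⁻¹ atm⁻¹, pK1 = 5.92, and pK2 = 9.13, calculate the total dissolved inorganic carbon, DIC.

DIC = 1.76 mmol/kg

[CO2*] = KH · pCO2 = 10^(−1.52) × 797×10^-6 = 2.407×10^-5 mol/kg
α₀ = 1/(1 + K1/[H⁺] + K1K2/[H⁺]²) = 1/(1 + 10^+1.84 + 10^+0.47) = 0.01367
DIC = [CO2*]/α₀ = 2.407×10^-5 / 0.01367 = 1.76 mmol/kg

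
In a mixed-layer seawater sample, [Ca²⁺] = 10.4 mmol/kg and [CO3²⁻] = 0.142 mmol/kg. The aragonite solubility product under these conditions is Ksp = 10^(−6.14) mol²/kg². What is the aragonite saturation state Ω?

Ksp = 10^(−6.14) = 7.244×10^-7
Ω = [Ca²⁺][CO3²⁻]/Ksp = (10.4×10^-3)(0.142×10^-3) / 7.244×10^-7 = 2.04

Ω = 2.04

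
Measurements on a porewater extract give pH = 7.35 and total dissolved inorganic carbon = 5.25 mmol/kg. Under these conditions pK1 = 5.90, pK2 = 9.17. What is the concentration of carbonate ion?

α₂ = 1 / (1 + [H⁺]/K2 + [H⁺]²/(K1K2)) = 1 / (1 + 10^+1.82 + 10^+0.37)
   = 1 / (1 + 66.069 + 2.3442) = 1/69.414 = 0.01441
[CO3²⁻] = α₂ × DIC = 0.01441 × 5.25 = 0.0756 mmol/kg

[CO3²⁻] = 0.0756 mmol/kg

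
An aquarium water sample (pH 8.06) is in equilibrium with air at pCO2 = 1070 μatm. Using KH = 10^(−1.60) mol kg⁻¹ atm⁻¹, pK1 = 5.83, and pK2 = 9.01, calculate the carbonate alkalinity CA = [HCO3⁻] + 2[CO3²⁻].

CA = 5.59 mmol/kg

[CO2*] = KH · pCO2 = 10^(−1.60) × 1070×10^-6 = 2.688×10^-5 mol/kg
α₀ = 1/(1 + K1/[H⁺] + K1K2/[H⁺]²) = 1/(1 + 10^+2.23 + 10^+1.28) = 0.005267
DIC = [CO2*]/α₀ = 2.688×10^-5 / 0.005267 = 5.103 mmol/kg
CA = (α₁ + 2α₂)·DIC = (0.8944 + 2×0.1004) × 5.103 = 5.59 mmol/kg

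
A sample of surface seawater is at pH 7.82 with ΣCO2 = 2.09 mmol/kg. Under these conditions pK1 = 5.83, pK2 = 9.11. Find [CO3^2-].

[CO3²⁻] = 0.101 mmol/kg

α₂ = 1 / (1 + [H⁺]/K2 + [H⁺]²/(K1K2)) = 1 / (1 + 10^+1.29 + 10^-0.70)
   = 1 / (1 + 19.498 + 0.19953) = 1/20.698 = 0.04831
[CO3²⁻] = α₂ × DIC = 0.04831 × 2.09 = 0.101 mmol/kg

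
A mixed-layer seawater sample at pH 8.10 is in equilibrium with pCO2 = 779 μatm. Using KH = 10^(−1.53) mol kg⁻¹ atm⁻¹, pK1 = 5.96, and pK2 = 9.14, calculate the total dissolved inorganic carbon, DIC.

DIC = 3.49 mmol/kg

[CO2*] = KH · pCO2 = 10^(−1.53) × 779×10^-6 = 2.299×10^-5 mol/kg
α₀ = 1/(1 + K1/[H⁺] + K1K2/[H⁺]²) = 1/(1 + 10^+2.14 + 10^+1.10) = 0.006595
DIC = [CO2*]/α₀ = 2.299×10^-5 / 0.006595 = 3.49 mmol/kg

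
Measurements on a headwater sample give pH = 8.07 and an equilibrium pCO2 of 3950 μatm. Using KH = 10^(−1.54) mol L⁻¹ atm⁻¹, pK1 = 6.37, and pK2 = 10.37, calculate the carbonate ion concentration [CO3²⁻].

[CO2*] = KH · pCO2 = 10^(−1.54) × 3950×10^-6 = 1.139×10^-4 mol/L
α₀ = 1/(1 + K1/[H⁺] + K1K2/[H⁺]²) = 1/(1 + 10^+1.70 + 10^-0.60) = 0.01947
DIC = [CO2*]/α₀ = 1.139×10^-4 / 0.01947 = 5.852 mmol/L
[CO3²⁻] = α₂·DIC; α₂ = 0.004890, so [CO3²⁻] = 0.004890 × 5.852 = 0.0286 mmol/L

[CO3²⁻] = 0.0286 mmol/L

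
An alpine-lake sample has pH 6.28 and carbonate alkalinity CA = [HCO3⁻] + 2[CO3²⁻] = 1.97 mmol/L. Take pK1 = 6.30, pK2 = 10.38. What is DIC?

DIC = 4.03 mmol/L

CA = [HCO3⁻] + 2[CO3²⁻] = (α₁ + 2α₂)·DIC
At pH 6.28: [H⁺]/K1 = 10^0.02 = 1.0471, K2/[H⁺] = 10^-4.10 = 7.9433×10^-5
α₁ = 1/(1 + 1.0471 + 7.9433×10^-5) = 1/2.0472 = 0.4885; α₂ = α₁·K2/[H⁺] = 3.880×10^-5
α₁ + 2α₂ = 0.4885
DIC = CA / (α₁ + 2α₂) = 1.97 / 0.4885 = 4.03 mmol/L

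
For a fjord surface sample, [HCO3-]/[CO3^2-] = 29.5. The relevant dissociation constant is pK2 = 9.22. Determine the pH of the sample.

From K2 = [H⁺][CO3^2-]/[HCO3-]:  pH = pK2 − log₁₀([HCO3-]/[CO3^2-])
log₁₀(29.5) = +1.470
pH = 9.22 − (+1.470) = 7.75

pH = 7.75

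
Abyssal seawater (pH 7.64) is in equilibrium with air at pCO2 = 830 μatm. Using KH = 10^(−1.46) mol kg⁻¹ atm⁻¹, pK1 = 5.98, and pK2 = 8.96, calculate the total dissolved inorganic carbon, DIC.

DIC = 1.41 mmol/kg

[CO2*] = KH · pCO2 = 10^(−1.46) × 830×10^-6 = 2.878×10^-5 mol/kg
α₀ = 1/(1 + K1/[H⁺] + K1K2/[H⁺]²) = 1/(1 + 10^+1.66 + 10^+0.34) = 0.02045
DIC = [CO2*]/α₀ = 2.878×10^-5 / 0.02045 = 1.41 mmol/kg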